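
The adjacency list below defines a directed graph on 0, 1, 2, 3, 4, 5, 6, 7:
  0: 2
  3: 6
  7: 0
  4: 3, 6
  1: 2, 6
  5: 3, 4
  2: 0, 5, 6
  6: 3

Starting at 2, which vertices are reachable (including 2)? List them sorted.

0, 2, 3, 4, 5, 6

Start at 2.
Its neighbours: 0, 5, 6.
Then their neighbours: 3, 4.
Nothing further is reachable.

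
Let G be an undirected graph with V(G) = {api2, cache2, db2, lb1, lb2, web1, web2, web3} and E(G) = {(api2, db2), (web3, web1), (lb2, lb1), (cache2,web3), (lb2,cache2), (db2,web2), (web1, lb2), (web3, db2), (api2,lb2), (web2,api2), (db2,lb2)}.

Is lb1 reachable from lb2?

Explore from lb2.
Distance 1: reach api2, cache2, db2, lb1, web1.
Found lb1.

Yes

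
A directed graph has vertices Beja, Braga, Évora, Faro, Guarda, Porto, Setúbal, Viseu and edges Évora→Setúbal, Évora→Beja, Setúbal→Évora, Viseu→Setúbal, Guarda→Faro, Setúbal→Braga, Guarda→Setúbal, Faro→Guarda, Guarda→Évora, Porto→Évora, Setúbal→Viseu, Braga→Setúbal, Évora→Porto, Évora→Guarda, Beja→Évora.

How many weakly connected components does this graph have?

From Beja: component {Beja, Braga, Évora, Faro, Guarda, Porto, Setúbal, Viseu}.
That's 1 component.

1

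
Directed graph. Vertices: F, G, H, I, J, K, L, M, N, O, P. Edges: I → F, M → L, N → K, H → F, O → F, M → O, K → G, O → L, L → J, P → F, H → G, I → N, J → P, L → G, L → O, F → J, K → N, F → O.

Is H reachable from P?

No

Explore from P.
Distance 1: reach F.
Distance 2: reach J, O.
Distance 3: reach L.
Distance 4: reach G.
The search from P is exhausted; no directed path reaches H.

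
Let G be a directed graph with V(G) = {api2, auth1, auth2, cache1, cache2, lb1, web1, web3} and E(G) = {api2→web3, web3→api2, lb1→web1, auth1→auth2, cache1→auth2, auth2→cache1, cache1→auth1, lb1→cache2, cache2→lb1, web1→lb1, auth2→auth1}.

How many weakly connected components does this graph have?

From api2: component {api2, web3}.
From auth1: component {auth1, auth2, cache1}.
From cache2: component {cache2, lb1, web1}.
That's 3 components.

3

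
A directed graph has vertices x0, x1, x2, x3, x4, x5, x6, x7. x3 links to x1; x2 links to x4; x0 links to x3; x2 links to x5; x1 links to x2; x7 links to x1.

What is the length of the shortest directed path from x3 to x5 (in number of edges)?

Distance 0: x3.
Distance 1: x1.
Distance 2: x2.
Distance 3: x4, x5 — contains x5.

3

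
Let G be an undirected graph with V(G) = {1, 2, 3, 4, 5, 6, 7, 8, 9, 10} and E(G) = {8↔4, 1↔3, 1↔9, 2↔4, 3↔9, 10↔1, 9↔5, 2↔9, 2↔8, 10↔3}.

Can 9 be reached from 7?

No

7 has no edges, so nothing is reachable from it.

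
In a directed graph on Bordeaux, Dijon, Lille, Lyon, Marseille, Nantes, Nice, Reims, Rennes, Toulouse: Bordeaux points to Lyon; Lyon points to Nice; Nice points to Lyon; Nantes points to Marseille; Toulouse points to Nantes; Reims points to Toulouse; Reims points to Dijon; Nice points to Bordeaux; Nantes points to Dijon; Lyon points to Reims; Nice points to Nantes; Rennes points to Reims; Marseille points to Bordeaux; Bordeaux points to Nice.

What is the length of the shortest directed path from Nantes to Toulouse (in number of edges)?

Distance 0: Nantes.
Distance 1: Dijon, Marseille.
Distance 2: Bordeaux.
Distance 3: Lyon, Nice.
Distance 4: Reims.
Distance 5: Toulouse — contains Toulouse.

5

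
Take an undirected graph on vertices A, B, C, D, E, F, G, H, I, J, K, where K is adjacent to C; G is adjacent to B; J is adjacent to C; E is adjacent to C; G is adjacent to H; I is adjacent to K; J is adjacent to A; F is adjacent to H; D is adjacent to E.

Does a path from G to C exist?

No

Explore from G.
Distance 1: reach B, H.
Distance 2: reach F.
The search is exhausted without reaching C; it lies in a different component.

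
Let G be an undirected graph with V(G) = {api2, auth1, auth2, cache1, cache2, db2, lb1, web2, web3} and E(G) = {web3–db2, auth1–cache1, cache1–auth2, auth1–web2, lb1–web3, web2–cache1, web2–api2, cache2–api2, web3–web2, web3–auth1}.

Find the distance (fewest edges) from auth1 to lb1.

Distance 0: auth1.
Distance 1: cache1, web2, web3.
Distance 2: api2, auth2, db2, lb1 — contains lb1.

2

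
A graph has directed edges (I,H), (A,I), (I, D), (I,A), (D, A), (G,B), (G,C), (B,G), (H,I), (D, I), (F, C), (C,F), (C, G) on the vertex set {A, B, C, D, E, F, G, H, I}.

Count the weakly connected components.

3

From A: component {A, D, H, I}.
From B: component {B, C, F, G}.
From E: component {E}.
That's 3 components.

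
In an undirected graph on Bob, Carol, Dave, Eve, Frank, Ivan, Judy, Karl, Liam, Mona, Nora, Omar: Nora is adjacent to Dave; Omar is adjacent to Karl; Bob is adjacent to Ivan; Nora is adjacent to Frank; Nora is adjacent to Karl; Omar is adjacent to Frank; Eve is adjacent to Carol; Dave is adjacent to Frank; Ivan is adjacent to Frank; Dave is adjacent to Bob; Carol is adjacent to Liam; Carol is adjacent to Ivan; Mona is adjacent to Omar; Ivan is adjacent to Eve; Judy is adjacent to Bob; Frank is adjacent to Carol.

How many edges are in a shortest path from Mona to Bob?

4

Distance 0: Mona.
Distance 1: Omar.
Distance 2: Frank, Karl.
Distance 3: Carol, Dave, Ivan, Nora.
Distance 4: Bob, Eve, Liam — contains Bob.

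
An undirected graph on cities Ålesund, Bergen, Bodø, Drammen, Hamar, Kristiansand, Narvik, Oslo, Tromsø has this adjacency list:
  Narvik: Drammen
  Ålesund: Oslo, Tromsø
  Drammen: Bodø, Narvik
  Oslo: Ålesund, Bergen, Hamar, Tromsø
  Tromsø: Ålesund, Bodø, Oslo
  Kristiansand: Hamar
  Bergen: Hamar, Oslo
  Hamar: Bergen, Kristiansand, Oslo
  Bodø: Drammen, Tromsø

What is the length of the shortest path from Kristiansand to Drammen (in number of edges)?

Distance 0: Kristiansand.
Distance 1: Hamar.
Distance 2: Bergen, Oslo.
Distance 3: Ålesund, Tromsø.
Distance 4: Bodø.
Distance 5: Drammen — contains Drammen.

5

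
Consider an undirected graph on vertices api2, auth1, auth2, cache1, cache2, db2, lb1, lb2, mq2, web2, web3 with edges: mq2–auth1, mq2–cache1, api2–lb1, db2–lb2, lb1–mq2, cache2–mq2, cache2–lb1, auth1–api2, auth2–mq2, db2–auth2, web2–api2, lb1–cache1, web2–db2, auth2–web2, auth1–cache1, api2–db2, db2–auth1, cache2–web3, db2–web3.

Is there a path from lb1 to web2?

Yes

Explore from lb1.
Distance 1: reach api2, cache1, cache2, mq2.
Distance 2: reach auth1, auth2, db2, web2, web3.
Found web2.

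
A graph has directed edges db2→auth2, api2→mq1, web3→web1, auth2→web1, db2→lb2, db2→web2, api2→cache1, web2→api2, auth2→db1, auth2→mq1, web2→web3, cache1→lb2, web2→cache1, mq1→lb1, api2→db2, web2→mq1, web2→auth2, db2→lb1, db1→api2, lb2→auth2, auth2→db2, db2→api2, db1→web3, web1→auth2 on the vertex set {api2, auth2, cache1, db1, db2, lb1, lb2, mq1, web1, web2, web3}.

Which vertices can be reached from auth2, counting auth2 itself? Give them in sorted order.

api2, auth2, cache1, db1, db2, lb1, lb2, mq1, web1, web2, web3

Start at auth2.
Its neighbours: db1, db2, mq1, web1.
Then their neighbours: api2, lb1, lb2, web2, web3.
Then next layer: cache1.
Every vertex is now reached.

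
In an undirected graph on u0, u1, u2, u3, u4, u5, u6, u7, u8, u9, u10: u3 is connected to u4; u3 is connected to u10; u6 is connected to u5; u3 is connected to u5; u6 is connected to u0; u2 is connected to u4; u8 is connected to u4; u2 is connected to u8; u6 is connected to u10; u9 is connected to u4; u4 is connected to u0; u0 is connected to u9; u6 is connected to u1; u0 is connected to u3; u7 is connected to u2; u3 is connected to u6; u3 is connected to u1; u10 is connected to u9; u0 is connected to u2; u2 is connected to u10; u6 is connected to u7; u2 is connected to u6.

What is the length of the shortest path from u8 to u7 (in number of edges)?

Distance 0: u8.
Distance 1: u2, u4.
Distance 2: u0, u3, u6, u7, u9, u10 — contains u7.

2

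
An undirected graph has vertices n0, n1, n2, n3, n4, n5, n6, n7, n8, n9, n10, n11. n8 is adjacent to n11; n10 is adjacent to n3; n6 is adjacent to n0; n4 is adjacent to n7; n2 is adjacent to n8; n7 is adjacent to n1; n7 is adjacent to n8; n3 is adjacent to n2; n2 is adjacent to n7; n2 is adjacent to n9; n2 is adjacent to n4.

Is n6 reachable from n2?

Explore from n2.
Distance 1: reach n3, n4, n7, n8, n9.
Distance 2: reach n1, n10, n11.
The search is exhausted without reaching n6; it lies in a different component.

No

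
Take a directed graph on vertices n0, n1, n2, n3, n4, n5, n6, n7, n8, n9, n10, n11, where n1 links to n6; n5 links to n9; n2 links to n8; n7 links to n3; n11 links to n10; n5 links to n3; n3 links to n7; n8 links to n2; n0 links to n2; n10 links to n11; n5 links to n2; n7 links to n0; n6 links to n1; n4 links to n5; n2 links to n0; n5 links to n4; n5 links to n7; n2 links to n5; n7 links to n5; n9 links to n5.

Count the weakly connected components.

3

From n0: component {n0, n2, n3, n4, n5, n7, n8, n9}.
From n1: component {n1, n6}.
From n10: component {n10, n11}.
That's 3 components.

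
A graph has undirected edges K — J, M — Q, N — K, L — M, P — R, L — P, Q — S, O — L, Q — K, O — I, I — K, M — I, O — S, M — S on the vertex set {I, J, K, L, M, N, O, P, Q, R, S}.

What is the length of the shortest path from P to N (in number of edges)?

5

Distance 0: P.
Distance 1: L, R.
Distance 2: M, O.
Distance 3: I, Q, S.
Distance 4: K.
Distance 5: J, N — contains N.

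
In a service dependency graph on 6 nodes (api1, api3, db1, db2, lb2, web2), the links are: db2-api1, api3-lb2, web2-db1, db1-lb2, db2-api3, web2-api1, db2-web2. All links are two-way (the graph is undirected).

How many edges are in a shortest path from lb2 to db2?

Distance 0: lb2.
Distance 1: api3, db1.
Distance 2: db2, web2 — contains db2.

2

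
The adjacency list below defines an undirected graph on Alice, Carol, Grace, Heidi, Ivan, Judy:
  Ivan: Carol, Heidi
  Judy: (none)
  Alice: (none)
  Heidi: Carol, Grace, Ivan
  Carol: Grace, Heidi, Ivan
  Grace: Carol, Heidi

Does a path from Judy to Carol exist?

Judy has no edges, so nothing is reachable from it.

No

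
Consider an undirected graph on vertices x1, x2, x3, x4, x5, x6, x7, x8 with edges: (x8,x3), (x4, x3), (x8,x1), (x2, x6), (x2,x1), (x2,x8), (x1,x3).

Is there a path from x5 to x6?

No

x5 has no edges, so nothing is reachable from it.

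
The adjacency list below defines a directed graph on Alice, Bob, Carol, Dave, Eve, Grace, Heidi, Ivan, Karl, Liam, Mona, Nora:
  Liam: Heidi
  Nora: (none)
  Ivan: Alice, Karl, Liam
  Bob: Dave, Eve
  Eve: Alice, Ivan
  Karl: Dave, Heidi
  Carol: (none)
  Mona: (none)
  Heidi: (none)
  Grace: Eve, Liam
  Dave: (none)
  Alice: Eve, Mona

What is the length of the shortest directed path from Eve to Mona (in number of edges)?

Distance 0: Eve.
Distance 1: Alice, Ivan.
Distance 2: Karl, Liam, Mona — contains Mona.

2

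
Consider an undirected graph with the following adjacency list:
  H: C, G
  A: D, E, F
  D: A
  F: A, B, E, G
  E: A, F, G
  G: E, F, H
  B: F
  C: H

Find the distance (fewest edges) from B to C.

4

Distance 0: B.
Distance 1: F.
Distance 2: A, E, G.
Distance 3: D, H.
Distance 4: C — contains C.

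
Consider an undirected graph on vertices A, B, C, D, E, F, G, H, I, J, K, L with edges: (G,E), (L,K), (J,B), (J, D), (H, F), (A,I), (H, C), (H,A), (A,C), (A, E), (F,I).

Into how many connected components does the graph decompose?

3

From A: component {A, C, E, F, G, H, I}.
From B: component {B, D, J}.
From K: component {K, L}.
That's 3 components.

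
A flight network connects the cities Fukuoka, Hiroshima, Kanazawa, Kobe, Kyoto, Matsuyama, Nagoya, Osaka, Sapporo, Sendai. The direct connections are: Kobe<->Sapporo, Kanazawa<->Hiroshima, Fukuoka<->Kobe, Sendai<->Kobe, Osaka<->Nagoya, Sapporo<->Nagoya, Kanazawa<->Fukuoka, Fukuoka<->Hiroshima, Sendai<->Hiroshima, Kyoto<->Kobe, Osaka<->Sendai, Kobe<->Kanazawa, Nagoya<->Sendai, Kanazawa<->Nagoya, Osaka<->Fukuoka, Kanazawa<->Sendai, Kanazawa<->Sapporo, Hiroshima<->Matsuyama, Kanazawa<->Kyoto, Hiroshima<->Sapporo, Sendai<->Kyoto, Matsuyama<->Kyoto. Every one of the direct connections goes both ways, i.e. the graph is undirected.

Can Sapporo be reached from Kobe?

Explore from Kobe.
Distance 1: reach Fukuoka, Kanazawa, Kyoto, Sapporo, Sendai.
Found Sapporo.

Yes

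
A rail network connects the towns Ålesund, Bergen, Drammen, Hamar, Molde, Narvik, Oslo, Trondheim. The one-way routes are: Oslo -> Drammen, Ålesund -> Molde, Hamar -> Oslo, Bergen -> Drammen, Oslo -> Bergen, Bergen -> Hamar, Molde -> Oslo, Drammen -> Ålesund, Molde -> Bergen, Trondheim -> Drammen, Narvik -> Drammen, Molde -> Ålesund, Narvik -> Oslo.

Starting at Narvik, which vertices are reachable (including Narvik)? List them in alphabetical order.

Ålesund, Bergen, Drammen, Hamar, Molde, Narvik, Oslo

Start at Narvik.
Its neighbours: Drammen, Oslo.
Then their neighbours: Ålesund, Bergen.
Then next layer: Hamar, Molde.
Nothing further is reachable.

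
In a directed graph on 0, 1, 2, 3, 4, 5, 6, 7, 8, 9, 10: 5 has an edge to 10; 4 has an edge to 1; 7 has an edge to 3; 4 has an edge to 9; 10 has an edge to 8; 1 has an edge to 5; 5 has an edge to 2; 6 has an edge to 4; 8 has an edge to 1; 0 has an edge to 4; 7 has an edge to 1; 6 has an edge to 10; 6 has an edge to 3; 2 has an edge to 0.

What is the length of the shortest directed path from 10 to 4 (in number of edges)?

Distance 0: 10.
Distance 1: 8.
Distance 2: 1.
Distance 3: 5.
Distance 4: 2.
Distance 5: 0.
Distance 6: 4 — contains 4.

6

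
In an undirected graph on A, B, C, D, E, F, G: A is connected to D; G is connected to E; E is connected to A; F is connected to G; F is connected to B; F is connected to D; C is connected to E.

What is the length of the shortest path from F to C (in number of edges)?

Distance 0: F.
Distance 1: B, D, G.
Distance 2: A, E.
Distance 3: C — contains C.

3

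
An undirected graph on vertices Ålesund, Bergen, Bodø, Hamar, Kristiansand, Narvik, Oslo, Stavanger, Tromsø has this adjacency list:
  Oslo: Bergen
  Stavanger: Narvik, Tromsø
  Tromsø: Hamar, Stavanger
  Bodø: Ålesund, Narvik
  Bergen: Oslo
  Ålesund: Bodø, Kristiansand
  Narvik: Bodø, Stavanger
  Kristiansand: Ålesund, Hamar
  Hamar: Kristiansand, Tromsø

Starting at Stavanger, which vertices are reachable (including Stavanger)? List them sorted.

Start at Stavanger.
Its neighbours: Narvik, Tromsø.
Then their neighbours: Bodø, Hamar.
Then next layer: Ålesund, Kristiansand.
Nothing further is reachable.

Ålesund, Bodø, Hamar, Kristiansand, Narvik, Stavanger, Tromsø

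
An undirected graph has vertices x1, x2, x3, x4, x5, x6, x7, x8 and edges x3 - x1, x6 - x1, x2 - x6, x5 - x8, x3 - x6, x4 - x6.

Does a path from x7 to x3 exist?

No

x7 has no edges, so nothing is reachable from it.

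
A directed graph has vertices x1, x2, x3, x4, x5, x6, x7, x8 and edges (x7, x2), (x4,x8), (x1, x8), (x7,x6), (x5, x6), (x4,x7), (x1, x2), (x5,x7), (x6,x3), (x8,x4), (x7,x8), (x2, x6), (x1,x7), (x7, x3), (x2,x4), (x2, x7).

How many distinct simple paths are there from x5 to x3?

4

x5→x6→x3
x5→x7→x2→x6→x3
x5→x7→x3
x5→x7→x6→x3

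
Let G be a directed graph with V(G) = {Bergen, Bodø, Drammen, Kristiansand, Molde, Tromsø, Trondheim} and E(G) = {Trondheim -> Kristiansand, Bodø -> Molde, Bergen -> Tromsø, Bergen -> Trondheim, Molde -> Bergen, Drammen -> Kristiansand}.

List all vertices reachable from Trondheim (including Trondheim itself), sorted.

Kristiansand, Trondheim

Start at Trondheim.
Its neighbours: Kristiansand.
Nothing further is reachable.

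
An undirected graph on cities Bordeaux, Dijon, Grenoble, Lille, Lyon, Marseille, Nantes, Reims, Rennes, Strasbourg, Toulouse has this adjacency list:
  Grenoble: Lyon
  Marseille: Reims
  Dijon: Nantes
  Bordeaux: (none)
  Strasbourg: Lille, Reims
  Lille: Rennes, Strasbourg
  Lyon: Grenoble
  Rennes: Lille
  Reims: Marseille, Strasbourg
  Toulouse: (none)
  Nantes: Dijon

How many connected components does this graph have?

5

From Bordeaux: component {Bordeaux}.
From Dijon: component {Dijon, Nantes}.
From Grenoble: component {Grenoble, Lyon}.
From Lille: component {Lille, Marseille, Reims, Rennes, Strasbourg}.
From Toulouse: component {Toulouse}.
That's 5 components.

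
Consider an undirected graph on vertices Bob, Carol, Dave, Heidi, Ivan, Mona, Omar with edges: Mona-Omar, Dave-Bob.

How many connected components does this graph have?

5

From Bob: component {Bob, Dave}.
From Carol: component {Carol}.
From Heidi: component {Heidi}.
From Ivan: component {Ivan}.
From Mona: component {Mona, Omar}.
That's 5 components.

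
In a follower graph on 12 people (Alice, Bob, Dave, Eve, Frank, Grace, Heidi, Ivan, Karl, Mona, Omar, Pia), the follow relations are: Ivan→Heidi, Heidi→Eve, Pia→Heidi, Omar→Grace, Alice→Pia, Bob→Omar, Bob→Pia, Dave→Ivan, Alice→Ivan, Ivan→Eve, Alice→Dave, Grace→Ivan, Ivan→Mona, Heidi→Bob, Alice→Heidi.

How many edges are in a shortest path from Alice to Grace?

Distance 0: Alice.
Distance 1: Dave, Heidi, Ivan, Pia.
Distance 2: Bob, Eve, Mona.
Distance 3: Omar.
Distance 4: Grace — contains Grace.

4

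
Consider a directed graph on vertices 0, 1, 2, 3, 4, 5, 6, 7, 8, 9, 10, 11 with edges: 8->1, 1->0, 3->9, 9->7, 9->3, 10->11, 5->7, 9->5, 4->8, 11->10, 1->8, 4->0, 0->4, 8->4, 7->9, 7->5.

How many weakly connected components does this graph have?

From 0: component {0, 1, 4, 8}.
From 2: component {2}.
From 3: component {3, 5, 7, 9}.
From 6: component {6}.
From 10: component {10, 11}.
That's 5 components.

5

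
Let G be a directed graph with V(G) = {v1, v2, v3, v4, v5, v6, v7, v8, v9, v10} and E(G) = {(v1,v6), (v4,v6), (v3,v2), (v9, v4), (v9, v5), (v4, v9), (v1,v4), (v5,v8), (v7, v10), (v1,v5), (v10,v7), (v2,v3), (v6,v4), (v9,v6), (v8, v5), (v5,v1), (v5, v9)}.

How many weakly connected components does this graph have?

3

From v1: component {v1, v4, v5, v6, v8, v9}.
From v2: component {v2, v3}.
From v7: component {v7, v10}.
That's 3 components.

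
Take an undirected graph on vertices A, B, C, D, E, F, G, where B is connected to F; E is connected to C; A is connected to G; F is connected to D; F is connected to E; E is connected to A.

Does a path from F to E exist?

Explore from F.
Distance 1: reach B, D, E.
Found E.

Yes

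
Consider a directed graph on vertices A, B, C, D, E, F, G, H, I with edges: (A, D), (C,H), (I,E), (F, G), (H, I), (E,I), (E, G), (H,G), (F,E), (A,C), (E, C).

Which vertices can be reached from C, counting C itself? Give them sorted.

Start at C.
Its neighbours: H.
Then their neighbours: G, I.
Then next layer: E.
Nothing further is reachable.

C, E, G, H, I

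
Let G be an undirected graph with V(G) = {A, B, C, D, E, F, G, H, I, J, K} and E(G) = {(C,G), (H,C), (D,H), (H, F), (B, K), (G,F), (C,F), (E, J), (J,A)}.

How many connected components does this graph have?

4

From A: component {A, E, J}.
From B: component {B, K}.
From C: component {C, D, F, G, H}.
From I: component {I}.
That's 4 components.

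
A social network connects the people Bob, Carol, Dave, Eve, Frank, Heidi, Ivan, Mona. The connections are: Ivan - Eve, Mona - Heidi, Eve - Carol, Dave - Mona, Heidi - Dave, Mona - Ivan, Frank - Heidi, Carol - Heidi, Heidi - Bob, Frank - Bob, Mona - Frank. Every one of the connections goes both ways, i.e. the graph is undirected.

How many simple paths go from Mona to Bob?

Mona–Dave–Heidi–Bob
Mona–Dave–Heidi–Frank–Bob
Mona–Frank–Bob
Mona–Frank–Heidi–Bob
Mona–Heidi–Bob
Mona–Heidi–Frank–Bob
Mona–Ivan–Eve–Carol–Heidi–Bob
Mona–Ivan–Eve–Carol–Heidi–Frank–Bob

8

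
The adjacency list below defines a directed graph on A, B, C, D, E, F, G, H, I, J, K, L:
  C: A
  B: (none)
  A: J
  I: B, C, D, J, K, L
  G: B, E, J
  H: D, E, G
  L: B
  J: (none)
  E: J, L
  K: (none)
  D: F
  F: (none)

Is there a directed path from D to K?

Explore from D.
Distance 1: reach F.
The search from D is exhausted; no directed path reaches K.

No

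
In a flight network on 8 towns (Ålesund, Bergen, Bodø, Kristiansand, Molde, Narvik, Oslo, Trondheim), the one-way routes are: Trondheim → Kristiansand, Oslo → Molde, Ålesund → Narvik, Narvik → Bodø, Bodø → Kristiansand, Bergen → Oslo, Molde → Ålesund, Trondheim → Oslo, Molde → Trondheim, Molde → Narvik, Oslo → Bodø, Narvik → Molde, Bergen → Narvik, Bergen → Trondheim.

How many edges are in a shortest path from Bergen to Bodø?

2

Distance 0: Bergen.
Distance 1: Narvik, Oslo, Trondheim.
Distance 2: Bodø, Kristiansand, Molde — contains Bodø.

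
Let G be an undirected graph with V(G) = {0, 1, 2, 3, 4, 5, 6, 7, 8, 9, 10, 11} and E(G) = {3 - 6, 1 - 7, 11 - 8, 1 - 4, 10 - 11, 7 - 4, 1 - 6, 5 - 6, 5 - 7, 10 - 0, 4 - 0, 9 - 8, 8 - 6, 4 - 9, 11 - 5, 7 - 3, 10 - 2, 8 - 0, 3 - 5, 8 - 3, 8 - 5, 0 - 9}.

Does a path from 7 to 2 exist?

Explore from 7.
Distance 1: reach 1, 3, 4, 5.
Distance 2: reach 0, 6, 8, 9, 11.
Distance 3: reach 10.
Distance 4: reach 2.
Found 2.

Yes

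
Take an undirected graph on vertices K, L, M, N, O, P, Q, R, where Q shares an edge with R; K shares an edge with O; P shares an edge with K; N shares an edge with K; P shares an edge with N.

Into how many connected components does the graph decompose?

4

From K: component {K, N, O, P}.
From L: component {L}.
From M: component {M}.
From Q: component {Q, R}.
That's 4 components.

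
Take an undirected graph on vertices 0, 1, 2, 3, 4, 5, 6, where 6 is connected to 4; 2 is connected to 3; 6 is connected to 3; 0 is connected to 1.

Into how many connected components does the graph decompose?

3

From 0: component {0, 1}.
From 2: component {2, 3, 4, 6}.
From 5: component {5}.
That's 3 components.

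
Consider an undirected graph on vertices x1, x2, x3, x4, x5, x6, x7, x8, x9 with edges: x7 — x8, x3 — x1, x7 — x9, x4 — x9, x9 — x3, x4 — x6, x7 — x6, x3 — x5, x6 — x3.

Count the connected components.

2

From x1: component {x1, x3, x4, x5, x6, x7, x8, x9}.
From x2: component {x2}.
That's 2 components.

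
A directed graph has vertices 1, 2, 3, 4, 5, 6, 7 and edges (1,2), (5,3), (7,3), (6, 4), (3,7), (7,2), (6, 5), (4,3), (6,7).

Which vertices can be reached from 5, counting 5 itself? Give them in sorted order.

Start at 5.
Its neighbours: 3.
Then their neighbours: 7.
Then next layer: 2.
Nothing further is reachable.

2, 3, 5, 7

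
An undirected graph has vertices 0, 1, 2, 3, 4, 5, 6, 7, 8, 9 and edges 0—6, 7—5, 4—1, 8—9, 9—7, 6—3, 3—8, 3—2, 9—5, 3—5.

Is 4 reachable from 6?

Explore from 6.
Distance 1: reach 0, 3.
Distance 2: reach 2, 5, 8.
Distance 3: reach 7, 9.
The search is exhausted without reaching 4; it lies in a different component.

No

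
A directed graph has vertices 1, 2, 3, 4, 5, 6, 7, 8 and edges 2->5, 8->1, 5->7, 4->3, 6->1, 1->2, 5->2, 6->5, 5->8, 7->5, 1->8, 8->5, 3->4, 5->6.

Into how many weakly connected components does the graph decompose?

From 1: component {1, 2, 5, 6, 7, 8}.
From 3: component {3, 4}.
That's 2 components.

2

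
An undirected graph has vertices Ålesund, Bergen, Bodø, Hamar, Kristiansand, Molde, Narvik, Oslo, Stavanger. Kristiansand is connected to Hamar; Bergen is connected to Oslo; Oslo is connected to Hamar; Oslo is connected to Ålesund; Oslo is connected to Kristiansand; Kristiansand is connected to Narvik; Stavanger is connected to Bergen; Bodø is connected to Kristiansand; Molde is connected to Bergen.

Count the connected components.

From Ålesund: component {Ålesund, Bergen, Bodø, Hamar, Kristiansand, Molde, Narvik, Oslo, Stavanger}.
That's 1 component.

1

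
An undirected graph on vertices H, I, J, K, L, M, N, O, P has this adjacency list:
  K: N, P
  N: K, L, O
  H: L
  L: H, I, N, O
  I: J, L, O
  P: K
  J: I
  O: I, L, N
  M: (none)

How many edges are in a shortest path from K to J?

Distance 0: K.
Distance 1: N, P.
Distance 2: L, O.
Distance 3: H, I.
Distance 4: J — contains J.

4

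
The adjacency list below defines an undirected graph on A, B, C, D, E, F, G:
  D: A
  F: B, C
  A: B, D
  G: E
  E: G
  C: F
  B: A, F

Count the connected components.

2

From A: component {A, B, C, D, F}.
From E: component {E, G}.
That's 2 components.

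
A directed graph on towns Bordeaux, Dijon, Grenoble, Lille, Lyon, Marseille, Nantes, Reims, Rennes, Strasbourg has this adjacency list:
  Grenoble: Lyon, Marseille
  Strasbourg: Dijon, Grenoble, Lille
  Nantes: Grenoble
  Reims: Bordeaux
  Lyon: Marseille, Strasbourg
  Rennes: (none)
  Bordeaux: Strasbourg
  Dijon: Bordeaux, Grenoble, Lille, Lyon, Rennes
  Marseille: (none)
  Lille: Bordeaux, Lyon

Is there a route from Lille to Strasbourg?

Yes

Explore from Lille.
Distance 1: reach Bordeaux, Lyon.
Distance 2: reach Marseille, Strasbourg.
Found Strasbourg.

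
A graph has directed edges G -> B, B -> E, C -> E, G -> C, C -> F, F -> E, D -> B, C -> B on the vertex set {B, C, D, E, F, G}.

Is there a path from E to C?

E has no outgoing edges, so nothing is reachable from it.

No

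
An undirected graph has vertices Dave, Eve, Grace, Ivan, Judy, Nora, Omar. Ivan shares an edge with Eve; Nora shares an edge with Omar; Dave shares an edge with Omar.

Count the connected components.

From Dave: component {Dave, Nora, Omar}.
From Eve: component {Eve, Ivan}.
From Grace: component {Grace}.
From Judy: component {Judy}.
That's 4 components.

4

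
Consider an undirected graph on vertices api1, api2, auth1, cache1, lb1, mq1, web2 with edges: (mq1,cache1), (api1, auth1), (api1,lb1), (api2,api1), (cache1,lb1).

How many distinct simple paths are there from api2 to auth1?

1

api2–api1–auth1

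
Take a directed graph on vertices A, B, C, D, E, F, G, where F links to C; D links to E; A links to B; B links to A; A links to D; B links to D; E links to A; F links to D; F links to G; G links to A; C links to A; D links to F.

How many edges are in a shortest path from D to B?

3

Distance 0: D.
Distance 1: E, F.
Distance 2: A, C, G.
Distance 3: B — contains B.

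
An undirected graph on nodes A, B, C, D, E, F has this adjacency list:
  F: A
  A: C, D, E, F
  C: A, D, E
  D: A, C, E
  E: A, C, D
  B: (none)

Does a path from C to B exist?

Explore from C.
Distance 1: reach A, D, E.
Distance 2: reach F.
The search is exhausted without reaching B; it lies in a different component.

No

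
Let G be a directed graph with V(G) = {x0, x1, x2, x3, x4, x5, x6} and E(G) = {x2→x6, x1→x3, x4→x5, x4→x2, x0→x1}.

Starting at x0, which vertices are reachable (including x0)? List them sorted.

Start at x0.
Its neighbours: x1.
Then their neighbours: x3.
Nothing further is reachable.

x0, x1, x3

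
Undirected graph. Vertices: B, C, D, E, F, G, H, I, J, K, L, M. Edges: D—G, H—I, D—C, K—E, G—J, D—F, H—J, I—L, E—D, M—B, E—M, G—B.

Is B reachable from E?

Yes

Explore from E.
Distance 1: reach D, K, M.
Distance 2: reach B, C, F, G.
Found B.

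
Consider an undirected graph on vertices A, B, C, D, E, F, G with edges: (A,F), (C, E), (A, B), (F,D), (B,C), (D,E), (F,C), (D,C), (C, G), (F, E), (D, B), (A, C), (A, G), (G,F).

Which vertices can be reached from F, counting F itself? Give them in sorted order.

Start at F.
Its neighbours: A, C, D, E, G.
Then their neighbours: B.
Every vertex is now reached.

A, B, C, D, E, F, G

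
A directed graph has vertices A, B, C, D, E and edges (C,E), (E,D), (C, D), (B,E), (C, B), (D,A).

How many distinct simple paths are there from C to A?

3

C→B→E→D→A
C→D→A
C→E→D→A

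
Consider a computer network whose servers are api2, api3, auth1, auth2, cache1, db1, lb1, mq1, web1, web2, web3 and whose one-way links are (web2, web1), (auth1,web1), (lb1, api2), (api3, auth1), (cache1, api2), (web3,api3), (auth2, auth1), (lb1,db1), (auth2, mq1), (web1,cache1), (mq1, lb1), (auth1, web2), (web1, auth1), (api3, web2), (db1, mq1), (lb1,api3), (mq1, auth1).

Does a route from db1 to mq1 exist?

Explore from db1.
Distance 1: reach mq1.
Found mq1.

Yes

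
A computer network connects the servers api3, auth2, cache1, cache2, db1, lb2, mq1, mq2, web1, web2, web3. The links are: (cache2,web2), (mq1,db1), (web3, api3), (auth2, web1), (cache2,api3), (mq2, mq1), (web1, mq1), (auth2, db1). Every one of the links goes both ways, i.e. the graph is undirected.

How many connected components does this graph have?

From api3: component {api3, cache2, web2, web3}.
From auth2: component {auth2, db1, mq1, mq2, web1}.
From cache1: component {cache1}.
From lb2: component {lb2}.
That's 4 components.

4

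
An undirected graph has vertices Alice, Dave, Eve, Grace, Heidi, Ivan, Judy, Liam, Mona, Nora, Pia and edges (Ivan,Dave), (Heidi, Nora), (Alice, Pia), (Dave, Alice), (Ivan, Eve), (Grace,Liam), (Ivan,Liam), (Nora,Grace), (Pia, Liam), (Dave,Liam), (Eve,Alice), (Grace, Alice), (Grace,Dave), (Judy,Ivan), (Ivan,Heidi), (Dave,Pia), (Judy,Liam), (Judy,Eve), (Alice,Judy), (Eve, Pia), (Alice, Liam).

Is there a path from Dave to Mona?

Explore from Dave.
Distance 1: reach Alice, Grace, Ivan, Liam, Pia.
Distance 2: reach Eve, Heidi, Judy, Nora.
The search is exhausted without reaching Mona; it lies in a different component.

No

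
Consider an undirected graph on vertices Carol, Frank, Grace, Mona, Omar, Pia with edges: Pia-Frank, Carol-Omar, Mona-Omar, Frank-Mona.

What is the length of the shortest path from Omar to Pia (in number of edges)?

3

Distance 0: Omar.
Distance 1: Carol, Mona.
Distance 2: Frank.
Distance 3: Pia — contains Pia.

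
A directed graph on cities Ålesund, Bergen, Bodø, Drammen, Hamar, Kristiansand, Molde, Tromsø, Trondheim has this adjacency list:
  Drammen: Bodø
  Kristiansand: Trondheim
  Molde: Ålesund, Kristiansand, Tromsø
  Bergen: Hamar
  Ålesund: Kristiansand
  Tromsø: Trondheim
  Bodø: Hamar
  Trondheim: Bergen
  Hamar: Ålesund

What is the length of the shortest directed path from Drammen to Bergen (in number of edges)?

Distance 0: Drammen.
Distance 1: Bodø.
Distance 2: Hamar.
Distance 3: Ålesund.
Distance 4: Kristiansand.
Distance 5: Trondheim.
Distance 6: Bergen — contains Bergen.

6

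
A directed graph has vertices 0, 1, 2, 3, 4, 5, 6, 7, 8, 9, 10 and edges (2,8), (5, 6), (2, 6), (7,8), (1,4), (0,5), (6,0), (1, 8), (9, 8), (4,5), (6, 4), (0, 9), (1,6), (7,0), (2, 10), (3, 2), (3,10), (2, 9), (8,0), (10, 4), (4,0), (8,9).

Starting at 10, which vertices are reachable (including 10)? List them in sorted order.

0, 4, 5, 6, 8, 9, 10

Start at 10.
Its neighbours: 4.
Then their neighbours: 0, 5.
Then next layer: 6, 9.
Then next layer: 8.
Nothing further is reachable.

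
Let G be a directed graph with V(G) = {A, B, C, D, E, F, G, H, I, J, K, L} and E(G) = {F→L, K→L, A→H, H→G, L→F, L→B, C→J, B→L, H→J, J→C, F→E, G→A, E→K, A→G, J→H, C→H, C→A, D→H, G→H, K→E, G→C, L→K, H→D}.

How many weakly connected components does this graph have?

From A: component {A, C, D, G, H, J}.
From B: component {B, E, F, K, L}.
From I: component {I}.
That's 3 components.

3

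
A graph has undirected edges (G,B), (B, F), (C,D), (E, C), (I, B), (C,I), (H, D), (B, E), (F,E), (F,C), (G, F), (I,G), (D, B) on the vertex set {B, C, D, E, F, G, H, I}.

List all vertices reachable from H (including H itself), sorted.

B, C, D, E, F, G, H, I

Start at H.
Its neighbours: D.
Then their neighbours: B, C.
Then next layer: E, F, G, I.
Every vertex is now reached.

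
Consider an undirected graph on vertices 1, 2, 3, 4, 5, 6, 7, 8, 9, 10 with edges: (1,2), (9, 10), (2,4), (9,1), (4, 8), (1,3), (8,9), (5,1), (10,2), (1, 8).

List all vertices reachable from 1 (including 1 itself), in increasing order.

1, 2, 3, 4, 5, 8, 9, 10

Start at 1.
Its neighbours: 2, 3, 5, 8, 9.
Then their neighbours: 4, 10.
Nothing further is reachable.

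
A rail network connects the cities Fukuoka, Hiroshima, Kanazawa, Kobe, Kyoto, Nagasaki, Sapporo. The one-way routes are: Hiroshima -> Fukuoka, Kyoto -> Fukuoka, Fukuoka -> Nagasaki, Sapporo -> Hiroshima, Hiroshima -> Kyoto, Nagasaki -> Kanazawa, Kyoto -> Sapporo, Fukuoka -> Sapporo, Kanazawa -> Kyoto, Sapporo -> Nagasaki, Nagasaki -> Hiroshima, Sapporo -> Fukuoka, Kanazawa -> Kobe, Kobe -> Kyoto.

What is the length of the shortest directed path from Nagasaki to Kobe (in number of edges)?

2

Distance 0: Nagasaki.
Distance 1: Hiroshima, Kanazawa.
Distance 2: Fukuoka, Kobe, Kyoto — contains Kobe.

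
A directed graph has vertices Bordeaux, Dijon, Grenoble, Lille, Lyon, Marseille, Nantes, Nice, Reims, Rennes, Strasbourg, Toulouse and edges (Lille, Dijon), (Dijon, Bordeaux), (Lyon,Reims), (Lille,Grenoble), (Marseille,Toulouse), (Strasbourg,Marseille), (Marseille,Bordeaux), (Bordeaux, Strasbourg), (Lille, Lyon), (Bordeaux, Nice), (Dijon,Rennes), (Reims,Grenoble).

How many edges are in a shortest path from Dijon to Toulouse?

4

Distance 0: Dijon.
Distance 1: Bordeaux, Rennes.
Distance 2: Nice, Strasbourg.
Distance 3: Marseille.
Distance 4: Toulouse — contains Toulouse.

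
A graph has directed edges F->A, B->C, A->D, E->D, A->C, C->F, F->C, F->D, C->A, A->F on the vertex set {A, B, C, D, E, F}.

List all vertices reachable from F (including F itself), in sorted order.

Start at F.
Its neighbours: A, C, D.
Nothing further is reachable.

A, C, D, F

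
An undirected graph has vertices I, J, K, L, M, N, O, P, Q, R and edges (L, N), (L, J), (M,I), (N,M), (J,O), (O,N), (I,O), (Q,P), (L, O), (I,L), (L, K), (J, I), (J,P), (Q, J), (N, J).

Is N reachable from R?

R has no edges, so nothing is reachable from it.

No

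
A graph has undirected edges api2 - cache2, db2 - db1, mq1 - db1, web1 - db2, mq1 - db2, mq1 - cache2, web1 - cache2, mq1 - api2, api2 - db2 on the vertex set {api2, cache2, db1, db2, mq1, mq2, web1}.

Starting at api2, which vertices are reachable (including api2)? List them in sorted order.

Start at api2.
Its neighbours: cache2, db2, mq1.
Then their neighbours: db1, web1.
Nothing further is reachable.

api2, cache2, db1, db2, mq1, web1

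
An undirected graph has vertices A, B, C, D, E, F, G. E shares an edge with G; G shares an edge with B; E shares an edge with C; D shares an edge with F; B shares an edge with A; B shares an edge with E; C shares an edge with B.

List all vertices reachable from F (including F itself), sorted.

D, F

Start at F.
Its neighbours: D.
Nothing further is reachable.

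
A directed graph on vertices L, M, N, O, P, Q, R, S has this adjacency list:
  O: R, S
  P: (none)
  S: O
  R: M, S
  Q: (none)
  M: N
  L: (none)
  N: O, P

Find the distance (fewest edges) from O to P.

Distance 0: O.
Distance 1: R, S.
Distance 2: M.
Distance 3: N.
Distance 4: P — contains P.

4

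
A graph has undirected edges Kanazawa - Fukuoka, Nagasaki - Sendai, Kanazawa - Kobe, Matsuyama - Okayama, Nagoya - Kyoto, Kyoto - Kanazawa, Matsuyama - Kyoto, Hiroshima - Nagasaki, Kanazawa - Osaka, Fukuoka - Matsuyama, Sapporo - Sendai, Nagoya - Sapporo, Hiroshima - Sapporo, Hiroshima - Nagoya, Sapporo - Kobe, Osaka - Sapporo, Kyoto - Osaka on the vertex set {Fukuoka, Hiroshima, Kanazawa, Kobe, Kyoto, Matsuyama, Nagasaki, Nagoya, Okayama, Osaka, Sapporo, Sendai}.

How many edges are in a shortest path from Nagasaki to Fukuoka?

5

Distance 0: Nagasaki.
Distance 1: Hiroshima, Sendai.
Distance 2: Nagoya, Sapporo.
Distance 3: Kobe, Kyoto, Osaka.
Distance 4: Kanazawa, Matsuyama.
Distance 5: Fukuoka, Okayama — contains Fukuoka.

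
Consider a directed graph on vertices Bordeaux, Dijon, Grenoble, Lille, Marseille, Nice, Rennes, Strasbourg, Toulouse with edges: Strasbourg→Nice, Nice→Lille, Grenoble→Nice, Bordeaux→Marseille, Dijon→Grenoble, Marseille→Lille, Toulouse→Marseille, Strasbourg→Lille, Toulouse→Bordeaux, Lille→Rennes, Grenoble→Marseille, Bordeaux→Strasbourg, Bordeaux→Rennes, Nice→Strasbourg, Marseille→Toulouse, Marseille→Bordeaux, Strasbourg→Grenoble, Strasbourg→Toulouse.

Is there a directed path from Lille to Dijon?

No

Explore from Lille.
Distance 1: reach Rennes.
The search from Lille is exhausted; no directed path reaches Dijon.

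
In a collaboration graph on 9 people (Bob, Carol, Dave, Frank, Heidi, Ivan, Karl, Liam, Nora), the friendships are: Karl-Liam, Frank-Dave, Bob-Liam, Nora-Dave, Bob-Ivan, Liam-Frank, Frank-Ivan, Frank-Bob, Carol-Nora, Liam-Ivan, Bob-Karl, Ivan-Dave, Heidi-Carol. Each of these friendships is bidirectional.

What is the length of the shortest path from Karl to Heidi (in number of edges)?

Distance 0: Karl.
Distance 1: Bob, Liam.
Distance 2: Frank, Ivan.
Distance 3: Dave.
Distance 4: Nora.
Distance 5: Carol.
Distance 6: Heidi — contains Heidi.

6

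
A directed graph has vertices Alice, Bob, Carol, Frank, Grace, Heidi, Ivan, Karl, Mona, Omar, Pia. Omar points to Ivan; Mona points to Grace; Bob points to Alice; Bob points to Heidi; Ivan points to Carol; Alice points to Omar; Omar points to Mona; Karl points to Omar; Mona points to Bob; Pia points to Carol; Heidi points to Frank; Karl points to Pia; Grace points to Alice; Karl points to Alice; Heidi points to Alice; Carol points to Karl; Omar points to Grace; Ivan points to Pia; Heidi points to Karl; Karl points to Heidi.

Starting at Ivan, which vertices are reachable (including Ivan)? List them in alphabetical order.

Start at Ivan.
Its neighbours: Carol, Pia.
Then their neighbours: Karl.
Then next layer: Alice, Heidi, Omar.
Then next layer: Frank, Grace, Mona.
Then next layer: Bob.
Every vertex is now reached.

Alice, Bob, Carol, Frank, Grace, Heidi, Ivan, Karl, Mona, Omar, Pia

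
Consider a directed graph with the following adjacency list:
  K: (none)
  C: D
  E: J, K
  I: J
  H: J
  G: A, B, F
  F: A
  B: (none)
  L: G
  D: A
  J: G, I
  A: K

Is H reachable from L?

Explore from L.
Distance 1: reach G.
Distance 2: reach A, B, F.
Distance 3: reach K.
The search from L is exhausted; no directed path reaches H.

No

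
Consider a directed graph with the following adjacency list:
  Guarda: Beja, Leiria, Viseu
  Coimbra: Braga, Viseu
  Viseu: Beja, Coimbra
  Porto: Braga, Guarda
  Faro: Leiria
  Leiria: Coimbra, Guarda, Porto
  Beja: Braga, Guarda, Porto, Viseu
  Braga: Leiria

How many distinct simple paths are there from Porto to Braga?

7

Porto→Braga
Porto→Guarda→Beja→Braga
Porto→Guarda→Beja→Viseu→Coimbra→Braga
Porto→Guarda→Leiria→Coimbra→Braga
Porto→Guarda→Leiria→Coimbra→Viseu→Beja→Braga
Porto→Guarda→Viseu→Beja→Braga
Porto→Guarda→Viseu→Coimbra→Braga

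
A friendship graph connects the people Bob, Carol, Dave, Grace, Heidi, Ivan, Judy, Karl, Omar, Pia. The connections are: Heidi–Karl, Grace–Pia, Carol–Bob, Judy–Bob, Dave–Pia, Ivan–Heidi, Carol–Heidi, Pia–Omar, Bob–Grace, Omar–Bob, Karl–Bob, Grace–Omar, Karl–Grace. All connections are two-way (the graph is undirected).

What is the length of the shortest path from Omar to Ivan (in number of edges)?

4

Distance 0: Omar.
Distance 1: Bob, Grace, Pia.
Distance 2: Carol, Dave, Judy, Karl.
Distance 3: Heidi.
Distance 4: Ivan — contains Ivan.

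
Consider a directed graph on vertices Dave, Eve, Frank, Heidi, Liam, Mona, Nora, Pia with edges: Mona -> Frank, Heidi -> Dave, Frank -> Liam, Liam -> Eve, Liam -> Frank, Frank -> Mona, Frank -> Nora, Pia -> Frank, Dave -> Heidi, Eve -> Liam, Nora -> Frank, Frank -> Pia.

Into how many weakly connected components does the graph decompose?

From Dave: component {Dave, Heidi}.
From Eve: component {Eve, Frank, Liam, Mona, Nora, Pia}.
That's 2 components.

2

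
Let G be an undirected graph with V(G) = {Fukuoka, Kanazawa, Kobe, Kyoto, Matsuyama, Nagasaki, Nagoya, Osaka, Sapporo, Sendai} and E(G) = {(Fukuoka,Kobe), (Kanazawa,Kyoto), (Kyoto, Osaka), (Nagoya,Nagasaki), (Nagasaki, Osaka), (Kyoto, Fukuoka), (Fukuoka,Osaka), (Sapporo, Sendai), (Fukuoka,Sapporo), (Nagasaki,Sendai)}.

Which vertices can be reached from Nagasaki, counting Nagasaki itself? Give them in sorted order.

Fukuoka, Kanazawa, Kobe, Kyoto, Nagasaki, Nagoya, Osaka, Sapporo, Sendai

Start at Nagasaki.
Its neighbours: Nagoya, Osaka, Sendai.
Then their neighbours: Fukuoka, Kyoto, Sapporo.
Then next layer: Kanazawa, Kobe.
Nothing further is reachable.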